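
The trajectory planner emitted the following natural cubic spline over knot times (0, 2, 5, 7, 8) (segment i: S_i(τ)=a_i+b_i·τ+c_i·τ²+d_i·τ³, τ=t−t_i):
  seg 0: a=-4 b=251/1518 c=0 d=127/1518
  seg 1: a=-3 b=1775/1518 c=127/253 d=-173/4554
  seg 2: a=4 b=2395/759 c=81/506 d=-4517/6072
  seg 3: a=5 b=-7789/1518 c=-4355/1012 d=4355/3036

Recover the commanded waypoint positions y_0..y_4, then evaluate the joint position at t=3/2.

y_0 = S_0(0) = a_0 = -4
y_1 = S_1(0) = a_1 = -3
y_2 = S_2(0) = a_2 = 4
y_3 = S_3(0) = a_3 = 5
y_4 = S_3(1) = -3
t_q=3/2 is in segment 0 (τ=3/2); S_0(τ)=-14045/4048

y_0=-4 y_1=-3 y_2=4 y_3=5 y_4=-3
S(3/2) = -14045/4048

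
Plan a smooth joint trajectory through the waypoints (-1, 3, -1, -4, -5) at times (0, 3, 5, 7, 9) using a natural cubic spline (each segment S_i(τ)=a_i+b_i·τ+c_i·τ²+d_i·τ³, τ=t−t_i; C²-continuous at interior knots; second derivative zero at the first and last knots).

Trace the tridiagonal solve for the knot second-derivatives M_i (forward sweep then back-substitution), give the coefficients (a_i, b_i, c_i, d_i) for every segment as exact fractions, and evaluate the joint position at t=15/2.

Δ: Δ0=4/3, Δ1=-2, Δ2=-3/2, Δ3=-1/2
row 1: diag=10, rhs=-20; c'=1/5, d'=-2
row 2: denom=8−2·1/5=38/5; d'=(3−2·-2)/(38/5)=35/38
row 3: denom=8−2·5/19=142/19; d'=(6−2·35/38)/(142/19)=79/142
back: M3=79/142
back: M2=35/38−5/19·79/142=55/71
back: M1=-2−1/5·55/71=-153/71
M: M0=0, M1=-153/71, M2=55/71, M3=79/142, M4=0
seg 0: a=-1, c=M0/2=0, d=(M1−M0)/(6·3)=-17/142, b=Δ0−h0·(2M0+M1)/6=1027/426
seg 1: a=3, c=M1/2=-153/142, d=(M2−M1)/(6·2)=52/213, b=Δ1−h1·(2M1+M2)/6=-175/213
seg 2: a=-1, c=M2/2=55/142, d=(M3−M2)/(6·2)=-31/1704, b=Δ2−h2·(2M2+M3)/6=-469/213
seg 3: a=-4, c=M3/2=79/284, d=(M4−M3)/(6·2)=-79/1704, b=Δ3−h3·(2M3+M4)/6=-371/426
t_q=15/2 → seg 3, τ=1/2; S=-4+-371/426·τ+79/284·τ²+-79/1704·τ³=-19865/4544

  seg 0: a=-1 b=1027/426 c=0 d=-17/142
  seg 1: a=3 b=-175/213 c=-153/142 d=52/213
  seg 2: a=-1 b=-469/213 c=55/142 d=-31/1704
  seg 3: a=-4 b=-371/426 c=79/284 d=-79/1704
S(15/2) = -19865/4544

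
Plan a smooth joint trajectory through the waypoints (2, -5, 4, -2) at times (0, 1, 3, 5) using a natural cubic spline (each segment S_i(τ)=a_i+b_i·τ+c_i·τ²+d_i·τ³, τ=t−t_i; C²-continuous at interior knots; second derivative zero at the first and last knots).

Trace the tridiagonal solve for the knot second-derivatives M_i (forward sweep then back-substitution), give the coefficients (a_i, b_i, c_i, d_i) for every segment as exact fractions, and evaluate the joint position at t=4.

  seg 0: a=2 b=-415/44 c=0 d=107/44
  seg 1: a=-5 b=-47/22 c=321/44 d=-175/88
  seg 2: a=4 b=35/11 c=-51/11 d=17/22
S(4) = 73/22

Δ: Δ0=-7, Δ1=9/2, Δ2=-3
row 1: diag=6, rhs=69; c'=1/3, d'=23/2
row 2: denom=8−2·1/3=22/3; d'=(-45−2·23/2)/(22/3)=-102/11
back: M2=-102/11
back: M1=23/2−1/3·-102/11=321/22
M: M0=0, M1=321/22, M2=-102/11, M3=0
seg 0: a=2, c=M0/2=0, d=(M1−M0)/(6·1)=107/44, b=Δ0−h0·(2M0+M1)/6=-415/44
seg 1: a=-5, c=M1/2=321/44, d=(M2−M1)/(6·2)=-175/88, b=Δ1−h1·(2M1+M2)/6=-47/22
seg 2: a=4, c=M2/2=-51/11, d=(M3−M2)/(6·2)=17/22, b=Δ2−h2·(2M2+M3)/6=35/11
t_q=4 → seg 2, τ=1; S=4+35/11·τ+-51/11·τ²+17/22·τ³=73/22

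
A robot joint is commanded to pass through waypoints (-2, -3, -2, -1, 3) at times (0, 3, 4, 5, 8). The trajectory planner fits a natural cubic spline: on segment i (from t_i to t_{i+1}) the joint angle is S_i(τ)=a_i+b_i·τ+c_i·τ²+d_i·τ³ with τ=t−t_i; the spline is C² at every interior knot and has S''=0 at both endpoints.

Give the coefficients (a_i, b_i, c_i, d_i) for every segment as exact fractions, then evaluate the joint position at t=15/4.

  seg 0: a=-2 b=-41/48 c=0 d=25/432
  seg 1: a=-3 b=17/24 c=25/48 d=-11/48
  seg 2: a=-2 b=17/16 c=-1/6 d=5/48
  seg 3: a=-1 b=25/24 c=7/48 d=-7/432
S(15/4) = -2327/1024

Δ: Δ0=-1/3, Δ1=1, Δ2=1, Δ3=4/3
row 1: diag=8, rhs=8; c'=1/8, d'=1
row 2: denom=4−1·1/8=31/8; d'=(0−1·1)/(31/8)=-8/31
row 3: denom=8−1·8/31=240/31; d'=(2−1·-8/31)/(240/31)=7/24
back: M3=7/24
back: M2=-8/31−8/31·7/24=-1/3
back: M1=1−1/8·-1/3=25/24
M: M0=0, M1=25/24, M2=-1/3, M3=7/24, M4=0
seg 0: a=-2, c=M0/2=0, d=(M1−M0)/(6·3)=25/432, b=Δ0−h0·(2M0+M1)/6=-41/48
seg 1: a=-3, c=M1/2=25/48, d=(M2−M1)/(6·1)=-11/48, b=Δ1−h1·(2M1+M2)/6=17/24
seg 2: a=-2, c=M2/2=-1/6, d=(M3−M2)/(6·1)=5/48, b=Δ2−h2·(2M2+M3)/6=17/16
seg 3: a=-1, c=M3/2=7/48, d=(M4−M3)/(6·3)=-7/432, b=Δ3−h3·(2M3+M4)/6=25/24
t_q=15/4 → seg 1, τ=3/4; S=-3+17/24·τ+25/48·τ²+-11/48·τ³=-2327/1024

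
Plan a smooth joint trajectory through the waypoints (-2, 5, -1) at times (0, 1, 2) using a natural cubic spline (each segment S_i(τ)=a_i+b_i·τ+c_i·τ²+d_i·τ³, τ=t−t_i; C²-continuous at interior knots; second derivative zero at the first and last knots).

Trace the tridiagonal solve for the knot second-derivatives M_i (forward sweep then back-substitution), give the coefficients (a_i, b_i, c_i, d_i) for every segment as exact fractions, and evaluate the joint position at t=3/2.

Δ: Δ0=7, Δ1=-6
row 1: diag=4, rhs=-78; c'=1/4, d'=-39/2
back: M1=-39/2
M: M0=0, M1=-39/2, M2=0
seg 0: a=-2, c=M0/2=0, d=(M1−M0)/(6·1)=-13/4, b=Δ0−h0·(2M0+M1)/6=41/4
seg 1: a=5, c=M1/2=-39/4, d=(M2−M1)/(6·1)=13/4, b=Δ1−h1·(2M1+M2)/6=1/2
t_q=3/2 → seg 1, τ=1/2; S=5+1/2·τ+-39/4·τ²+13/4·τ³=103/32

  seg 0: a=-2 b=41/4 c=0 d=-13/4
  seg 1: a=5 b=1/2 c=-39/4 d=13/4
S(3/2) = 103/32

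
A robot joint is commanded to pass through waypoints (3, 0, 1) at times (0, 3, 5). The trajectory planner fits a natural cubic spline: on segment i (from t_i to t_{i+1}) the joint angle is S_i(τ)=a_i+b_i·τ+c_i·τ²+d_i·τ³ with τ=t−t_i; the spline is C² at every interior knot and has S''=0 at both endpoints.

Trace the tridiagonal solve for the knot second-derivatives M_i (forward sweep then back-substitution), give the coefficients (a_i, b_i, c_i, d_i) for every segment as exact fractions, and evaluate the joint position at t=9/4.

Δ: Δ0=-1, Δ1=1/2
row 1: diag=10, rhs=9; c'=1/5, d'=9/10
back: M1=9/10
M: M0=0, M1=9/10, M2=0
seg 0: a=3, c=M0/2=0, d=(M1−M0)/(6·3)=1/20, b=Δ0−h0·(2M0+M1)/6=-29/20
seg 1: a=0, c=M1/2=9/20, d=(M2−M1)/(6·2)=-3/40, b=Δ1−h1·(2M1+M2)/6=-1/10
t_q=9/4 → seg 0, τ=9/4; S=3+-29/20·τ+0·τ²+1/20·τ³=393/1280

  seg 0: a=3 b=-29/20 c=0 d=1/20
  seg 1: a=0 b=-1/10 c=9/20 d=-3/40
S(9/4) = 393/1280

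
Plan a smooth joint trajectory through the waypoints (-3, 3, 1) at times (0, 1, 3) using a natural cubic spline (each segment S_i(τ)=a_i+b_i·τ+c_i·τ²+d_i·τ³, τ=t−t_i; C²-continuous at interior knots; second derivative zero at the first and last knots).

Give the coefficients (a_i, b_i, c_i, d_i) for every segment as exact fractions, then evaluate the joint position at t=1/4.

Δ: Δ0=6, Δ1=-1
row 1: diag=6, rhs=-42; c'=1/3, d'=-7
back: M1=-7
M: M0=0, M1=-7, M2=0
seg 0: a=-3, c=M0/2=0, d=(M1−M0)/(6·1)=-7/6, b=Δ0−h0·(2M0+M1)/6=43/6
seg 1: a=3, c=M1/2=-7/2, d=(M2−M1)/(6·2)=7/12, b=Δ1−h1·(2M1+M2)/6=11/3
t_q=1/4 → seg 0, τ=1/4; S=-3+43/6·τ+0·τ²+-7/6·τ³=-157/128

  seg 0: a=-3 b=43/6 c=0 d=-7/6
  seg 1: a=3 b=11/3 c=-7/2 d=7/12
S(1/4) = -157/128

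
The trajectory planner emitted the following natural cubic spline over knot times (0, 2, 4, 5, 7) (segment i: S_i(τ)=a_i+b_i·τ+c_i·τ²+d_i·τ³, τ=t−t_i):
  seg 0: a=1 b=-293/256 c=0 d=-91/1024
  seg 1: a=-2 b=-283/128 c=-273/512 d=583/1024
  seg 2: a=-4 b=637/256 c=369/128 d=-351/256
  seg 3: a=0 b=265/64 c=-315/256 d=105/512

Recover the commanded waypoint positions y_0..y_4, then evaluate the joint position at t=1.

y_0 = S_0(0) = a_0 = 1
y_1 = S_1(0) = a_1 = -2
y_2 = S_2(0) = a_2 = -4
y_3 = S_3(0) = a_3 = 0
y_4 = S_3(2) = 5
t_q=1 is in segment 0 (τ=1); S_0(τ)=-239/1024

y_0=1 y_1=-2 y_2=-4 y_3=0 y_4=5
S(1) = -239/1024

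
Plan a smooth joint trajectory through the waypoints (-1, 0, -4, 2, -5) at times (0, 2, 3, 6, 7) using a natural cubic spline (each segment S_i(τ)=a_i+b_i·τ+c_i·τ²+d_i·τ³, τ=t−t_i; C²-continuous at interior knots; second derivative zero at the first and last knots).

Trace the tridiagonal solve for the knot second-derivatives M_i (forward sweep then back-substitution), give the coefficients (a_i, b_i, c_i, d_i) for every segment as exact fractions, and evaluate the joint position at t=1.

  seg 0: a=-1 b=403/161 c=0 d=-645/1288
  seg 1: a=0 b=-1129/322 c=-1935/644 d=231/92
  seg 2: a=-4 b=-1277/644 c=729/161 d=-687/644
  seg 3: a=2 b=-1165/322 c=-3267/644 d=1089/644
S(1) = 1291/1288

Δ: Δ0=1/2, Δ1=-4, Δ2=2, Δ3=-7
row 1: diag=6, rhs=-27; c'=1/6, d'=-9/2
row 2: denom=8−1·1/6=47/6; d'=(36−1·-9/2)/(47/6)=243/47
row 3: denom=8−3·18/47=322/47; d'=(-54−3·243/47)/(322/47)=-3267/322
back: M3=-3267/322
back: M2=243/47−18/47·-3267/322=1458/161
back: M1=-9/2−1/6·1458/161=-1935/322
M: M0=0, M1=-1935/322, M2=1458/161, M3=-3267/322, M4=0
seg 0: a=-1, c=M0/2=0, d=(M1−M0)/(6·2)=-645/1288, b=Δ0−h0·(2M0+M1)/6=403/161
seg 1: a=0, c=M1/2=-1935/644, d=(M2−M1)/(6·1)=231/92, b=Δ1−h1·(2M1+M2)/6=-1129/322
seg 2: a=-4, c=M2/2=729/161, d=(M3−M2)/(6·3)=-687/644, b=Δ2−h2·(2M2+M3)/6=-1277/644
seg 3: a=2, c=M3/2=-3267/644, d=(M4−M3)/(6·1)=1089/644, b=Δ3−h3·(2M3+M4)/6=-1165/322
t_q=1 → seg 0, τ=1; S=-1+403/161·τ+0·τ²+-645/1288·τ³=1291/1288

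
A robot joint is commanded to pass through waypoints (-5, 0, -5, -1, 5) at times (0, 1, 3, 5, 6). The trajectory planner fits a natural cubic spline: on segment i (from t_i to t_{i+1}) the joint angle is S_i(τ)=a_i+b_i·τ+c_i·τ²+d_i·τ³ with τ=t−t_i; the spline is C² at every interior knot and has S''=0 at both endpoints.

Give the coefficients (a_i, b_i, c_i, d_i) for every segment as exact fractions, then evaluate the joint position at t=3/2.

  seg 0: a=-5 b=98/15 c=0 d=-23/15
  seg 1: a=0 b=29/15 c=-23/5 d=143/120
  seg 2: a=-5 b=-13/6 c=51/20 d=-7/30
  seg 3: a=-1 b=157/30 c=23/20 d=-23/60
S(3/2) = -11/320

Δ: Δ0=5, Δ1=-5/2, Δ2=2, Δ3=6
row 1: diag=6, rhs=-45; c'=1/3, d'=-15/2
row 2: denom=8−2·1/3=22/3; d'=(27−2·-15/2)/(22/3)=63/11
row 3: denom=6−2·3/11=60/11; d'=(24−2·63/11)/(60/11)=23/10
back: M3=23/10
back: M2=63/11−3/11·23/10=51/10
back: M1=-15/2−1/3·51/10=-46/5
M: M0=0, M1=-46/5, M2=51/10, M3=23/10, M4=0
seg 0: a=-5, c=M0/2=0, d=(M1−M0)/(6·1)=-23/15, b=Δ0−h0·(2M0+M1)/6=98/15
seg 1: a=0, c=M1/2=-23/5, d=(M2−M1)/(6·2)=143/120, b=Δ1−h1·(2M1+M2)/6=29/15
seg 2: a=-5, c=M2/2=51/20, d=(M3−M2)/(6·2)=-7/30, b=Δ2−h2·(2M2+M3)/6=-13/6
seg 3: a=-1, c=M3/2=23/20, d=(M4−M3)/(6·1)=-23/60, b=Δ3−h3·(2M3+M4)/6=157/30
t_q=3/2 → seg 1, τ=1/2; S=0+29/15·τ+-23/5·τ²+143/120·τ³=-11/320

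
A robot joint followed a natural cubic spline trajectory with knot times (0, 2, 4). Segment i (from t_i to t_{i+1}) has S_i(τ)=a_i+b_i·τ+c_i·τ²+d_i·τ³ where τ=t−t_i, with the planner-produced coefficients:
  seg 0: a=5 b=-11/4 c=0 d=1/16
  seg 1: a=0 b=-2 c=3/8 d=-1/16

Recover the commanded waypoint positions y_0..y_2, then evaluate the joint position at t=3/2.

y_0 = S_0(0) = a_0 = 5
y_1 = S_1(0) = a_1 = 0
y_2 = S_1(2) = -3
t_q=3/2 is in segment 0 (τ=3/2); S_0(τ)=139/128

y_0=5 y_1=0 y_2=-3
S(3/2) = 139/128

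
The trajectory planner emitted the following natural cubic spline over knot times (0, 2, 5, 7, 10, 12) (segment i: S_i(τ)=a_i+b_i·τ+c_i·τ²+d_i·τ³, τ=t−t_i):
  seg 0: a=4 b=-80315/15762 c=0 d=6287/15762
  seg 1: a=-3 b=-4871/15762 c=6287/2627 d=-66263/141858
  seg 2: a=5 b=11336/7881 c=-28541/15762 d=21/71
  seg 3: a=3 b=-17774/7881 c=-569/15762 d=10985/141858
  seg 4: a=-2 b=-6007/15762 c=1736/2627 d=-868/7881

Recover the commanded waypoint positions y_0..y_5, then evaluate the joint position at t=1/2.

y_0 = S_0(0) = a_0 = 4
y_1 = S_1(0) = a_1 = -3
y_2 = S_2(0) = a_2 = 5
y_3 = S_3(0) = a_3 = 3
y_4 = S_4(0) = a_4 = -2
y_5 = S_4(2) = -1
t_q=1/2 is in segment 0 (τ=1/2); S_0(τ)=63137/42032

y_0=4 y_1=-3 y_2=5 y_3=3 y_4=-2 y_5=-1
S(1/2) = 63137/42032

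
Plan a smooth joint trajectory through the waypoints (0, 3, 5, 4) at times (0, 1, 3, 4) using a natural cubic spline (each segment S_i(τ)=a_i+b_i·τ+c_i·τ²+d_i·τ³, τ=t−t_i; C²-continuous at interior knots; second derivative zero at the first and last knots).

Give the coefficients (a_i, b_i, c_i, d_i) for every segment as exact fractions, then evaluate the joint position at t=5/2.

  seg 0: a=0 b=13/4 c=0 d=-1/4
  seg 1: a=3 b=5/2 c=-3/4 d=0
  seg 2: a=5 b=-1/2 c=-3/4 d=1/4
S(5/2) = 81/16

Δ: Δ0=3, Δ1=1, Δ2=-1
row 1: diag=6, rhs=-12; c'=1/3, d'=-2
row 2: denom=6−2·1/3=16/3; d'=(-12−2·-2)/(16/3)=-3/2
back: M2=-3/2
back: M1=-2−1/3·-3/2=-3/2
M: M0=0, M1=-3/2, M2=-3/2, M3=0
seg 0: a=0, c=M0/2=0, d=(M1−M0)/(6·1)=-1/4, b=Δ0−h0·(2M0+M1)/6=13/4
seg 1: a=3, c=M1/2=-3/4, d=(M2−M1)/(6·2)=0, b=Δ1−h1·(2M1+M2)/6=5/2
seg 2: a=5, c=M2/2=-3/4, d=(M3−M2)/(6·1)=1/4, b=Δ2−h2·(2M2+M3)/6=-1/2
t_q=5/2 → seg 1, τ=3/2; S=3+5/2·τ+-3/4·τ²+0·τ³=81/16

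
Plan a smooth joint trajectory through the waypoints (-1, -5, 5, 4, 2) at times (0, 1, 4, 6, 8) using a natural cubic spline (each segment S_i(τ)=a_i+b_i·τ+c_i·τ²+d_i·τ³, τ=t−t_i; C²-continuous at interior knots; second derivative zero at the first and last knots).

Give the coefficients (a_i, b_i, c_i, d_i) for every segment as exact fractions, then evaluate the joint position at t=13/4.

Δ: Δ0=-4, Δ1=10/3, Δ2=-1/2, Δ3=-1
row 1: diag=8, rhs=44; c'=3/8, d'=11/2
row 2: denom=10−3·3/8=71/8; d'=(-23−3·11/2)/(71/8)=-316/71
row 3: denom=8−2·16/71=536/71; d'=(-3−2·-316/71)/(536/71)=419/536
back: M3=419/536
back: M2=-316/71−16/71·419/536=-310/67
back: M1=11/2−3/8·-310/67=1939/268
M: M0=0, M1=1939/268, M2=-310/67, M3=419/536, M4=0
seg 0: a=-1, c=M0/2=0, d=(M1−M0)/(6·1)=1939/1608, b=Δ0−h0·(2M0+M1)/6=-8371/1608
seg 1: a=-5, c=M1/2=1939/536, d=(M2−M1)/(6·3)=-3179/4824, b=Δ1−h1·(2M1+M2)/6=-1277/804
seg 2: a=5, c=M2/2=-155/67, d=(M3−M2)/(6·2)=2899/6432, b=Δ2−h2·(2M2+M3)/6=3737/1608
seg 3: a=4, c=M3/2=419/1072, d=(M4−M3)/(6·2)=-419/6432, b=Δ3−h3·(2M3+M4)/6=-1223/804
t_q=13/4 → seg 1, τ=9/4; S=-5+-1277/804·τ+1939/536·τ²+-3179/4824·τ³=76625/34304

  seg 0: a=-1 b=-8371/1608 c=0 d=1939/1608
  seg 1: a=-5 b=-1277/804 c=1939/536 d=-3179/4824
  seg 2: a=5 b=3737/1608 c=-155/67 d=2899/6432
  seg 3: a=4 b=-1223/804 c=419/1072 d=-419/6432
S(13/4) = 76625/34304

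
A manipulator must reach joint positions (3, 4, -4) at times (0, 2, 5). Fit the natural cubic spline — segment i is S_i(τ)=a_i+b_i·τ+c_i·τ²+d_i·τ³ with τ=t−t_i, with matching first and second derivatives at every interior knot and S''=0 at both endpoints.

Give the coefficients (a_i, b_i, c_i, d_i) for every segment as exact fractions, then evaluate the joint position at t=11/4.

  seg 0: a=3 b=17/15 c=0 d=-19/120
  seg 1: a=4 b=-23/30 c=-19/20 d=19/180
S(11/4) = 3757/1280

Δ: Δ0=1/2, Δ1=-8/3
row 1: diag=10, rhs=-19; c'=3/10, d'=-19/10
back: M1=-19/10
M: M0=0, M1=-19/10, M2=0
seg 0: a=3, c=M0/2=0, d=(M1−M0)/(6·2)=-19/120, b=Δ0−h0·(2M0+M1)/6=17/15
seg 1: a=4, c=M1/2=-19/20, d=(M2−M1)/(6·3)=19/180, b=Δ1−h1·(2M1+M2)/6=-23/30
t_q=11/4 → seg 1, τ=3/4; S=4+-23/30·τ+-19/20·τ²+19/180·τ³=3757/1280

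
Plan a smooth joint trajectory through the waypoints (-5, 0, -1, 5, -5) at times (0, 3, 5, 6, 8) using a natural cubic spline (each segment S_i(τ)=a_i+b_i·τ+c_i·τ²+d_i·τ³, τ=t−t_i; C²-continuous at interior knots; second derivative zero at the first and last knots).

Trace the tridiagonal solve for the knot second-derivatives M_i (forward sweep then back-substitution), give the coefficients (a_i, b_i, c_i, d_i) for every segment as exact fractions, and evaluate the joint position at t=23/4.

  seg 0: a=-5 b=6425/1956 c=0 d=-1055/5868
  seg 1: a=0 b=-1535/978 c=-1055/652 d=4211/3912
  seg 2: a=-1 b=2384/489 c=789/163 d=-1817/489
  seg 3: a=5 b=1667/489 c=-1028/163 d=514/489
S(23/4) = 39763/10432

Δ: Δ0=5/3, Δ1=-1/2, Δ2=6, Δ3=-5
row 1: diag=10, rhs=-13; c'=1/5, d'=-13/10
row 2: denom=6−2·1/5=28/5; d'=(39−2·-13/10)/(28/5)=52/7
row 3: denom=6−1·5/28=163/28; d'=(-66−1·52/7)/(163/28)=-2056/163
back: M3=-2056/163
back: M2=52/7−5/28·-2056/163=1578/163
back: M1=-13/10−1/5·1578/163=-1055/326
M: M0=0, M1=-1055/326, M2=1578/163, M3=-2056/163, M4=0
seg 0: a=-5, c=M0/2=0, d=(M1−M0)/(6·3)=-1055/5868, b=Δ0−h0·(2M0+M1)/6=6425/1956
seg 1: a=0, c=M1/2=-1055/652, d=(M2−M1)/(6·2)=4211/3912, b=Δ1−h1·(2M1+M2)/6=-1535/978
seg 2: a=-1, c=M2/2=789/163, d=(M3−M2)/(6·1)=-1817/489, b=Δ2−h2·(2M2+M3)/6=2384/489
seg 3: a=5, c=M3/2=-1028/163, d=(M4−M3)/(6·2)=514/489, b=Δ3−h3·(2M3+M4)/6=1667/489
t_q=23/4 → seg 2, τ=3/4; S=-1+2384/489·τ+789/163·τ²+-1817/489·τ³=39763/10432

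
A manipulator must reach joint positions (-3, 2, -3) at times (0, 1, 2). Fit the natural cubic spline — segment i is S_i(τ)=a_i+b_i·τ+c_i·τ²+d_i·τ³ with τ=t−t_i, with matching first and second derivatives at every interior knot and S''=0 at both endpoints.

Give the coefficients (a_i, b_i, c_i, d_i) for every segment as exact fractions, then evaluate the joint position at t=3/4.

  seg 0: a=-3 b=15/2 c=0 d=-5/2
  seg 1: a=2 b=0 c=-15/2 d=5/2
S(3/4) = 201/128

Δ: Δ0=5, Δ1=-5
row 1: diag=4, rhs=-60; c'=1/4, d'=-15
back: M1=-15
M: M0=0, M1=-15, M2=0
seg 0: a=-3, c=M0/2=0, d=(M1−M0)/(6·1)=-5/2, b=Δ0−h0·(2M0+M1)/6=15/2
seg 1: a=2, c=M1/2=-15/2, d=(M2−M1)/(6·1)=5/2, b=Δ1−h1·(2M1+M2)/6=0
t_q=3/4 → seg 0, τ=3/4; S=-3+15/2·τ+0·τ²+-5/2·τ³=201/128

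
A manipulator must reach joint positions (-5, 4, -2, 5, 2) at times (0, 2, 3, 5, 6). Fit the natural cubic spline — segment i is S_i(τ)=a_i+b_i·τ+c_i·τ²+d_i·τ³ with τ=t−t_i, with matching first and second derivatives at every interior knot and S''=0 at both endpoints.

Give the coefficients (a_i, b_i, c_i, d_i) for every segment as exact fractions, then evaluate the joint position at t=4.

  seg 0: a=-5 b=1649/186 c=0 d=-203/186
  seg 1: a=4 b=-787/186 c=-203/31 d=889/186
  seg 2: a=-2 b=-278/93 c=483/62 d=-1691/744
  seg 3: a=5 b=167/186 c=-725/124 d=725/372
S(4) = 131/248

Δ: Δ0=9/2, Δ1=-6, Δ2=7/2, Δ3=-3
row 1: diag=6, rhs=-63; c'=1/6, d'=-21/2
row 2: denom=6−1·1/6=35/6; d'=(57−1·-21/2)/(35/6)=81/7
row 3: denom=6−2·12/35=186/35; d'=(-39−2·81/7)/(186/35)=-725/62
back: M3=-725/62
back: M2=81/7−12/35·-725/62=483/31
back: M1=-21/2−1/6·483/31=-406/31
M: M0=0, M1=-406/31, M2=483/31, M3=-725/62, M4=0
seg 0: a=-5, c=M0/2=0, d=(M1−M0)/(6·2)=-203/186, b=Δ0−h0·(2M0+M1)/6=1649/186
seg 1: a=4, c=M1/2=-203/31, d=(M2−M1)/(6·1)=889/186, b=Δ1−h1·(2M1+M2)/6=-787/186
seg 2: a=-2, c=M2/2=483/62, d=(M3−M2)/(6·2)=-1691/744, b=Δ2−h2·(2M2+M3)/6=-278/93
seg 3: a=5, c=M3/2=-725/124, d=(M4−M3)/(6·1)=725/372, b=Δ3−h3·(2M3+M4)/6=167/186
t_q=4 → seg 2, τ=1; S=-2+-278/93·τ+483/62·τ²+-1691/744·τ³=131/248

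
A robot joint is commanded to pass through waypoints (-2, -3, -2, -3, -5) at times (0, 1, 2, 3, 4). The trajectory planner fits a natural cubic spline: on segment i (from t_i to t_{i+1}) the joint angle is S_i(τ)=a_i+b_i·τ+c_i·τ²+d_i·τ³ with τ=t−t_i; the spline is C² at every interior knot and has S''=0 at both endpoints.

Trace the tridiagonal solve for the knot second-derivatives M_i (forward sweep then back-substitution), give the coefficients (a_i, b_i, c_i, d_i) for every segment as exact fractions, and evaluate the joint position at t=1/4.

Δ: Δ0=-1, Δ1=1, Δ2=-1, Δ3=-2
row 1: diag=4, rhs=12; c'=1/4, d'=3
row 2: denom=4−1·1/4=15/4; d'=(-12−1·3)/(15/4)=-4
row 3: denom=4−1·4/15=56/15; d'=(-6−1·-4)/(56/15)=-15/28
back: M3=-15/28
back: M2=-4−4/15·-15/28=-27/7
back: M1=3−1/4·-27/7=111/28
M: M0=0, M1=111/28, M2=-27/7, M3=-15/28, M4=0
seg 0: a=-2, c=M0/2=0, d=(M1−M0)/(6·1)=37/56, b=Δ0−h0·(2M0+M1)/6=-93/56
seg 1: a=-3, c=M1/2=111/56, d=(M2−M1)/(6·1)=-73/56, b=Δ1−h1·(2M1+M2)/6=9/28
seg 2: a=-2, c=M2/2=-27/14, d=(M3−M2)/(6·1)=31/56, b=Δ2−h2·(2M2+M3)/6=3/8
seg 3: a=-3, c=M3/2=-15/56, d=(M4−M3)/(6·1)=5/56, b=Δ3−h3·(2M3+M4)/6=-51/28
t_q=1/4 → seg 0, τ=1/4; S=-2+-93/56·τ+0·τ²+37/56·τ³=-8619/3584

  seg 0: a=-2 b=-93/56 c=0 d=37/56
  seg 1: a=-3 b=9/28 c=111/56 d=-73/56
  seg 2: a=-2 b=3/8 c=-27/14 d=31/56
  seg 3: a=-3 b=-51/28 c=-15/56 d=5/56
S(1/4) = -8619/3584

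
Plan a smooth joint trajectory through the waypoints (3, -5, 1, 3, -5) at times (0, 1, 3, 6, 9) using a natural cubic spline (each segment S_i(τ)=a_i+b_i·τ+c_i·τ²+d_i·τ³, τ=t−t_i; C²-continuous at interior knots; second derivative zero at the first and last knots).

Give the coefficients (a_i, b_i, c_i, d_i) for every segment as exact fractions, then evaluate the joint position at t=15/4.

  seg 0: a=3 b=-2067/206 c=0 d=419/206
  seg 1: a=-5 b=-405/103 c=1257/206 d=-543/412
  seg 2: a=1 b=480/103 c=-186/103 d=440/2781
  seg 3: a=3 b=-196/103 c=-118/309 d=118/2781
S(15/4) = 1461/412

Δ: Δ0=-8, Δ1=3, Δ2=2/3, Δ3=-8/3
row 1: diag=6, rhs=66; c'=1/3, d'=11
row 2: denom=10−2·1/3=28/3; d'=(-14−2·11)/(28/3)=-27/7
row 3: denom=12−3·9/28=309/28; d'=(-20−3·-27/7)/(309/28)=-236/309
back: M3=-236/309
back: M2=-27/7−9/28·-236/309=-372/103
back: M1=11−1/3·-372/103=1257/103
M: M0=0, M1=1257/103, M2=-372/103, M3=-236/309, M4=0
seg 0: a=3, c=M0/2=0, d=(M1−M0)/(6·1)=419/206, b=Δ0−h0·(2M0+M1)/6=-2067/206
seg 1: a=-5, c=M1/2=1257/206, d=(M2−M1)/(6·2)=-543/412, b=Δ1−h1·(2M1+M2)/6=-405/103
seg 2: a=1, c=M2/2=-186/103, d=(M3−M2)/(6·3)=440/2781, b=Δ2−h2·(2M2+M3)/6=480/103
seg 3: a=3, c=M3/2=-118/309, d=(M4−M3)/(6·3)=118/2781, b=Δ3−h3·(2M3+M4)/6=-196/103
t_q=15/4 → seg 2, τ=3/4; S=1+480/103·τ+-186/103·τ²+440/2781·τ³=1461/412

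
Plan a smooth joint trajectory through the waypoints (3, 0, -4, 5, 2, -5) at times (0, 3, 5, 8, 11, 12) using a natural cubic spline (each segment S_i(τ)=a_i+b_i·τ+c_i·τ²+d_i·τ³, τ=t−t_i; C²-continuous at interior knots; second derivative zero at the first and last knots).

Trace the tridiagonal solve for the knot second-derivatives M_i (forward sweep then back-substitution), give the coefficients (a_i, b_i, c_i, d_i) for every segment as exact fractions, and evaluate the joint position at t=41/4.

  seg 0: a=3 b=-33/106 c=0 d=-73/954
  seg 1: a=0 b=-126/53 c=-73/106 d=93/212
  seg 2: a=-4 b=7/53 c=103/53 d=-157/477
  seg 3: a=5 b=154/53 c=-54/53 d=-5/53
  seg 4: a=2 b=-305/53 c=-99/53 d=33/53
S(41/4) = 17995/3392

Δ: Δ0=-1, Δ1=-2, Δ2=3, Δ3=-1, Δ4=-7
row 1: diag=10, rhs=-6; c'=1/5, d'=-3/5
row 2: denom=10−2·1/5=48/5; d'=(30−2·-3/5)/(48/5)=13/4
row 3: denom=12−3·5/16=177/16; d'=(-24−3·13/4)/(177/16)=-180/59
row 4: denom=8−3·16/59=424/59; d'=(-36−3·-180/59)/(424/59)=-198/53
back: M4=-198/53
back: M3=-180/59−16/59·-198/53=-108/53
back: M2=13/4−5/16·-108/53=206/53
back: M1=-3/5−1/5·206/53=-73/53
M: M0=0, M1=-73/53, M2=206/53, M3=-108/53, M4=-198/53, M5=0
seg 0: a=3, c=M0/2=0, d=(M1−M0)/(6·3)=-73/954, b=Δ0−h0·(2M0+M1)/6=-33/106
seg 1: a=0, c=M1/2=-73/106, d=(M2−M1)/(6·2)=93/212, b=Δ1−h1·(2M1+M2)/6=-126/53
seg 2: a=-4, c=M2/2=103/53, d=(M3−M2)/(6·3)=-157/477, b=Δ2−h2·(2M2+M3)/6=7/53
seg 3: a=5, c=M3/2=-54/53, d=(M4−M3)/(6·3)=-5/53, b=Δ3−h3·(2M3+M4)/6=154/53
seg 4: a=2, c=M4/2=-99/53, d=(M5−M4)/(6·1)=33/53, b=Δ4−h4·(2M4+M5)/6=-305/53
t_q=41/4 → seg 3, τ=9/4; S=5+154/53·τ+-54/53·τ²+-5/53·τ³=17995/3392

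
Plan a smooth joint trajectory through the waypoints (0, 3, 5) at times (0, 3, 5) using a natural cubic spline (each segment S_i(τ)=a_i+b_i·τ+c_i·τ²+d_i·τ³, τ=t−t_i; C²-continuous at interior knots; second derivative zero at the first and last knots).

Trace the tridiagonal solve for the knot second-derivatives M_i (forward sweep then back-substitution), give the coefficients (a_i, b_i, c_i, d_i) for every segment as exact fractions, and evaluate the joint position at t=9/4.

Δ: Δ0=1, Δ1=1
row 1: diag=10, rhs=0; c'=1/5, d'=0
back: M1=0
M: M0=0, M1=0, M2=0
seg 0: a=0, c=M0/2=0, d=(M1−M0)/(6·3)=0, b=Δ0−h0·(2M0+M1)/6=1
seg 1: a=3, c=M1/2=0, d=(M2−M1)/(6·2)=0, b=Δ1−h1·(2M1+M2)/6=1
t_q=9/4 → seg 0, τ=9/4; S=0+1·τ+0·τ²+0·τ³=9/4

  seg 0: a=0 b=1 c=0 d=0
  seg 1: a=3 b=1 c=0 d=0
S(9/4) = 9/4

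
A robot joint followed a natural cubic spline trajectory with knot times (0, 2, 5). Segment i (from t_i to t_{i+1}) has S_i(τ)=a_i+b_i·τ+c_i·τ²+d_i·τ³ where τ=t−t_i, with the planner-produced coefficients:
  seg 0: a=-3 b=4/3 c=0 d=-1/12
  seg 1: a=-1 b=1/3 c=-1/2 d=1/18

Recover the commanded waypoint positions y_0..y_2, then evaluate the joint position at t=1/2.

y_0 = S_0(0) = a_0 = -3
y_1 = S_1(0) = a_1 = -1
y_2 = S_1(3) = -3
t_q=1/2 is in segment 0 (τ=1/2); S_0(τ)=-75/32

y_0=-3 y_1=-1 y_2=-3
S(1/2) = -75/32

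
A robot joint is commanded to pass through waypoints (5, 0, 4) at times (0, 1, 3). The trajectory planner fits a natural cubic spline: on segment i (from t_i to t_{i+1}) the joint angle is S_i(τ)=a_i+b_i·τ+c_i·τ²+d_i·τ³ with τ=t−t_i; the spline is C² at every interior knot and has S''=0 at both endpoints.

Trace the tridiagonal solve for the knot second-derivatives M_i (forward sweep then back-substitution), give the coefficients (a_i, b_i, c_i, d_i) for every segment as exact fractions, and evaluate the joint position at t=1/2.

Δ: Δ0=-5, Δ1=2
row 1: diag=6, rhs=42; c'=1/3, d'=7
back: M1=7
M: M0=0, M1=7, M2=0
seg 0: a=5, c=M0/2=0, d=(M1−M0)/(6·1)=7/6, b=Δ0−h0·(2M0+M1)/6=-37/6
seg 1: a=0, c=M1/2=7/2, d=(M2−M1)/(6·2)=-7/12, b=Δ1−h1·(2M1+M2)/6=-8/3
t_q=1/2 → seg 0, τ=1/2; S=5+-37/6·τ+0·τ²+7/6·τ³=33/16

  seg 0: a=5 b=-37/6 c=0 d=7/6
  seg 1: a=0 b=-8/3 c=7/2 d=-7/12
S(1/2) = 33/16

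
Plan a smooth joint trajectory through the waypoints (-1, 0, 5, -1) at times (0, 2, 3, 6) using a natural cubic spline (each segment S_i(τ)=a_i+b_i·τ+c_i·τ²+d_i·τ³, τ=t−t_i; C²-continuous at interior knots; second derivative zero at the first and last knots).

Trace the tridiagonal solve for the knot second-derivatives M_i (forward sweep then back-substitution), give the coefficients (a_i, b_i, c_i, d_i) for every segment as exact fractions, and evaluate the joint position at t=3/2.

  seg 0: a=-1 b=-125/94 c=0 d=43/94
  seg 1: a=0 b=391/94 c=129/47 d=-179/94
  seg 2: a=5 b=185/47 c=-279/94 d=31/94
S(3/2) = -1091/752

Δ: Δ0=1/2, Δ1=5, Δ2=-2
row 1: diag=6, rhs=27; c'=1/6, d'=9/2
row 2: denom=8−1·1/6=47/6; d'=(-42−1·9/2)/(47/6)=-279/47
back: M2=-279/47
back: M1=9/2−1/6·-279/47=258/47
M: M0=0, M1=258/47, M2=-279/47, M3=0
seg 0: a=-1, c=M0/2=0, d=(M1−M0)/(6·2)=43/94, b=Δ0−h0·(2M0+M1)/6=-125/94
seg 1: a=0, c=M1/2=129/47, d=(M2−M1)/(6·1)=-179/94, b=Δ1−h1·(2M1+M2)/6=391/94
seg 2: a=5, c=M2/2=-279/94, d=(M3−M2)/(6·3)=31/94, b=Δ2−h2·(2M2+M3)/6=185/47
t_q=3/2 → seg 0, τ=3/2; S=-1+-125/94·τ+0·τ²+43/94·τ³=-1091/752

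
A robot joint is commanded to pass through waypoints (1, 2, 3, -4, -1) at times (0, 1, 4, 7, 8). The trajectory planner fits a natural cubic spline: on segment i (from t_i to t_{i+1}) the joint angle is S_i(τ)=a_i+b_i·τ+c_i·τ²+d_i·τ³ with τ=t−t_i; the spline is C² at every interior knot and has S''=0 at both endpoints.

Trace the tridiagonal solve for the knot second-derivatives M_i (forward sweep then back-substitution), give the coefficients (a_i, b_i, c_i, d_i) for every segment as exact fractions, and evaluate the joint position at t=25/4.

  seg 0: a=1 b=95/104 c=0 d=9/104
  seg 1: a=2 b=61/52 c=27/104 d=-505/2808
  seg 2: a=3 b=-17/8 c=-53/39 d=1207/2808
  seg 3: a=-4 b=69/52 c=261/104 d=-87/104
S(25/4) = -25059/6656

Δ: Δ0=1, Δ1=1/3, Δ2=-7/3, Δ3=3
row 1: diag=8, rhs=-4; c'=3/8, d'=-1/2
row 2: denom=12−3·3/8=87/8; d'=(-16−3·-1/2)/(87/8)=-4/3
row 3: denom=8−3·8/29=208/29; d'=(32−3·-4/3)/(208/29)=261/52
back: M3=261/52
back: M2=-4/3−8/29·261/52=-106/39
back: M1=-1/2−3/8·-106/39=27/52
M: M0=0, M1=27/52, M2=-106/39, M3=261/52, M4=0
seg 0: a=1, c=M0/2=0, d=(M1−M0)/(6·1)=9/104, b=Δ0−h0·(2M0+M1)/6=95/104
seg 1: a=2, c=M1/2=27/104, d=(M2−M1)/(6·3)=-505/2808, b=Δ1−h1·(2M1+M2)/6=61/52
seg 2: a=3, c=M2/2=-53/39, d=(M3−M2)/(6·3)=1207/2808, b=Δ2−h2·(2M2+M3)/6=-17/8
seg 3: a=-4, c=M3/2=261/104, d=(M4−M3)/(6·1)=-87/104, b=Δ3−h3·(2M3+M4)/6=69/52
t_q=25/4 → seg 2, τ=9/4; S=3+-17/8·τ+-53/39·τ²+1207/2808·τ³=-25059/6656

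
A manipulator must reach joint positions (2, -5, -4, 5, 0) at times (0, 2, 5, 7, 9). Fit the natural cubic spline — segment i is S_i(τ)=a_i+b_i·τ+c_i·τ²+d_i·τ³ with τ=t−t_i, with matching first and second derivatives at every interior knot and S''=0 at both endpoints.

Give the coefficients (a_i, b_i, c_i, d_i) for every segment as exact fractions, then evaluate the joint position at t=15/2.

  seg 0: a=2 b=-1015/258 c=0 d=14/129
  seg 1: a=-5 b=-679/258 c=28/43 d=29/258
  seg 2: a=-4 b=556/129 c=143/86 d=-809/1032
  seg 3: a=5 b=401/258 c=-523/172 d=523/1032
S(15/2) = 13981/2752

Δ: Δ0=-7/2, Δ1=1/3, Δ2=9/2, Δ3=-5/2
row 1: diag=10, rhs=23; c'=3/10, d'=23/10
row 2: denom=10−3·3/10=91/10; d'=(25−3·23/10)/(91/10)=181/91
row 3: denom=8−2·20/91=688/91; d'=(-42−2·181/91)/(688/91)=-523/86
back: M3=-523/86
back: M2=181/91−20/91·-523/86=143/43
back: M1=23/10−3/10·143/43=56/43
M: M0=0, M1=56/43, M2=143/43, M3=-523/86, M4=0
seg 0: a=2, c=M0/2=0, d=(M1−M0)/(6·2)=14/129, b=Δ0−h0·(2M0+M1)/6=-1015/258
seg 1: a=-5, c=M1/2=28/43, d=(M2−M1)/(6·3)=29/258, b=Δ1−h1·(2M1+M2)/6=-679/258
seg 2: a=-4, c=M2/2=143/86, d=(M3−M2)/(6·2)=-809/1032, b=Δ2−h2·(2M2+M3)/6=556/129
seg 3: a=5, c=M3/2=-523/172, d=(M4−M3)/(6·2)=523/1032, b=Δ3−h3·(2M3+M4)/6=401/258
t_q=15/2 → seg 3, τ=1/2; S=5+401/258·τ+-523/172·τ²+523/1032·τ³=13981/2752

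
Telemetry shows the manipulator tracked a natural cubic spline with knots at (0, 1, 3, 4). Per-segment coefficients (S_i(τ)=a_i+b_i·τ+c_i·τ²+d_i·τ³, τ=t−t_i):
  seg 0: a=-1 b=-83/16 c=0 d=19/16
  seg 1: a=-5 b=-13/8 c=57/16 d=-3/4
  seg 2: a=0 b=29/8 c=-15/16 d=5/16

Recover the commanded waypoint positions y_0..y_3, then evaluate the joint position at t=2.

y_0=-1 y_1=-5 y_2=0 y_3=3
S(2) = -61/16

y_0 = S_0(0) = a_0 = -1
y_1 = S_1(0) = a_1 = -5
y_2 = S_2(0) = a_2 = 0
y_3 = S_2(1) = 3
t_q=2 is in segment 1 (τ=1); S_1(τ)=-61/16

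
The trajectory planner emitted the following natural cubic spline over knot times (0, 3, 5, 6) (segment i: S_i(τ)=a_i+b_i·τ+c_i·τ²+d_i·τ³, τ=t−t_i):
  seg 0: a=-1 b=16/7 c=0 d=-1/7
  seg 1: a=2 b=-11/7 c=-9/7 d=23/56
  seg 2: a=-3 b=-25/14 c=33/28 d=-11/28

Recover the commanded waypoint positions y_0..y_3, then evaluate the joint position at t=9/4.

y_0=-1 y_1=2 y_2=-3 y_3=-4
S(9/4) = 161/64

y_0 = S_0(0) = a_0 = -1
y_1 = S_1(0) = a_1 = 2
y_2 = S_2(0) = a_2 = -3
y_3 = S_2(1) = -4
t_q=9/4 is in segment 0 (τ=9/4); S_0(τ)=161/64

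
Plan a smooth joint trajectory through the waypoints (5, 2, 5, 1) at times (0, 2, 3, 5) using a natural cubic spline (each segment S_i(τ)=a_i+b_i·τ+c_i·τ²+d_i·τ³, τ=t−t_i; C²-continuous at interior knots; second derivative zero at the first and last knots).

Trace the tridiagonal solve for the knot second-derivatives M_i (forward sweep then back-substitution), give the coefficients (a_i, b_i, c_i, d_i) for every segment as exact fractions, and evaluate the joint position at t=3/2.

Δ: Δ0=-3/2, Δ1=3, Δ2=-2
row 1: diag=6, rhs=27; c'=1/6, d'=9/2
row 2: denom=6−1·1/6=35/6; d'=(-30−1·9/2)/(35/6)=-207/35
back: M2=-207/35
back: M1=9/2−1/6·-207/35=192/35
M: M0=0, M1=192/35, M2=-207/35, M3=0
seg 0: a=5, c=M0/2=0, d=(M1−M0)/(6·2)=16/35, b=Δ0−h0·(2M0+M1)/6=-233/70
seg 1: a=2, c=M1/2=96/35, d=(M2−M1)/(6·1)=-19/10, b=Δ1−h1·(2M1+M2)/6=151/70
seg 2: a=5, c=M2/2=-207/70, d=(M3−M2)/(6·2)=69/140, b=Δ2−h2·(2M2+M3)/6=68/35
t_q=3/2 → seg 0, τ=3/2; S=5+-233/70·τ+0·τ²+16/35·τ³=31/20

  seg 0: a=5 b=-233/70 c=0 d=16/35
  seg 1: a=2 b=151/70 c=96/35 d=-19/10
  seg 2: a=5 b=68/35 c=-207/70 d=69/140
S(3/2) = 31/20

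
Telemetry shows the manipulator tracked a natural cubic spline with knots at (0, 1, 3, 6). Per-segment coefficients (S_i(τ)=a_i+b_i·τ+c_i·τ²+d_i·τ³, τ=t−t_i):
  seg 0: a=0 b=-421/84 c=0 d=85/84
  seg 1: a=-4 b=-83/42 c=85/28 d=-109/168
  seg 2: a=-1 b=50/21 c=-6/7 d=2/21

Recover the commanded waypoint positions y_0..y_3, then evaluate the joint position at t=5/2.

y_0=0 y_1=-4 y_2=-1 y_3=1
S(5/2) = -1041/448

y_0 = S_0(0) = a_0 = 0
y_1 = S_1(0) = a_1 = -4
y_2 = S_2(0) = a_2 = -1
y_3 = S_2(3) = 1
t_q=5/2 is in segment 1 (τ=3/2); S_1(τ)=-1041/448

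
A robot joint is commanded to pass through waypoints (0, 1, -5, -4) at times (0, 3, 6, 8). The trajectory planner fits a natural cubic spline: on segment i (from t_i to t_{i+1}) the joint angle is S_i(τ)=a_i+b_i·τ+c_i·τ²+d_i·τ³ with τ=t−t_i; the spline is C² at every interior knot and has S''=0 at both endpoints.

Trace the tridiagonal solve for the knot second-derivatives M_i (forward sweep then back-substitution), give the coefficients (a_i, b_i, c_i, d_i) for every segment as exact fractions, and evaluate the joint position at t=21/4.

Δ: Δ0=1/3, Δ1=-2, Δ2=1/2
row 1: diag=12, rhs=-14; c'=1/4, d'=-7/6
row 2: denom=10−3·1/4=37/4; d'=(15−3·-7/6)/(37/4)=2
back: M2=2
back: M1=-7/6−1/4·2=-5/3
M: M0=0, M1=-5/3, M2=2, M3=0
seg 0: a=0, c=M0/2=0, d=(M1−M0)/(6·3)=-5/54, b=Δ0−h0·(2M0+M1)/6=7/6
seg 1: a=1, c=M1/2=-5/6, d=(M2−M1)/(6·3)=11/54, b=Δ1−h1·(2M1+M2)/6=-4/3
seg 2: a=-5, c=M2/2=1, d=(M3−M2)/(6·2)=-1/6, b=Δ2−h2·(2M2+M3)/6=-5/6
t_q=21/4 → seg 1, τ=9/4; S=1+-4/3·τ+-5/6·τ²+11/54·τ³=-499/128

  seg 0: a=0 b=7/6 c=0 d=-5/54
  seg 1: a=1 b=-4/3 c=-5/6 d=11/54
  seg 2: a=-5 b=-5/6 c=1 d=-1/6
S(21/4) = -499/128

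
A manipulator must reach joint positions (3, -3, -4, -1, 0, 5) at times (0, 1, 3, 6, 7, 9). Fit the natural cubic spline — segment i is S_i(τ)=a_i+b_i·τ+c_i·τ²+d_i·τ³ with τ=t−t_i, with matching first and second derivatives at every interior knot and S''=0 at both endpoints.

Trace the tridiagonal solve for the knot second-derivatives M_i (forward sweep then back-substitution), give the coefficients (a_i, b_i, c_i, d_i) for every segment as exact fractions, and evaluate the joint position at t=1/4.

  seg 0: a=3 b=-7993/1154 c=0 d=1069/1154
  seg 1: a=-3 b=-2393/577 c=3207/1154 d=-2205/4616
  seg 2: a=-4 b=1427/1154 c=-201/2308 d=19/6924
  seg 3: a=-1 b=1819/2308 c=-36/577 d=633/2308
  seg 4: a=0 b=1715/1154 c=1755/2308 d=-585/4616
S(1/4) = 94749/73856

Δ: Δ0=-6, Δ1=-1/2, Δ2=1, Δ3=1, Δ4=5/2
row 1: diag=6, rhs=33; c'=1/3, d'=11/2
row 2: denom=10−2·1/3=28/3; d'=(9−2·11/2)/(28/3)=-3/14
row 3: denom=8−3·9/28=197/28; d'=(0−3·-3/14)/(197/28)=18/197
row 4: denom=6−1·28/197=1154/197; d'=(9−1·18/197)/(1154/197)=1755/1154
back: M4=1755/1154
back: M3=18/197−28/197·1755/1154=-72/577
back: M2=-3/14−9/28·-72/577=-201/1154
back: M1=11/2−1/3·-201/1154=3207/577
M: M0=0, M1=3207/577, M2=-201/1154, M3=-72/577, M4=1755/1154, M5=0
seg 0: a=3, c=M0/2=0, d=(M1−M0)/(6·1)=1069/1154, b=Δ0−h0·(2M0+M1)/6=-7993/1154
seg 1: a=-3, c=M1/2=3207/1154, d=(M2−M1)/(6·2)=-2205/4616, b=Δ1−h1·(2M1+M2)/6=-2393/577
seg 2: a=-4, c=M2/2=-201/2308, d=(M3−M2)/(6·3)=19/6924, b=Δ2−h2·(2M2+M3)/6=1427/1154
seg 3: a=-1, c=M3/2=-36/577, d=(M4−M3)/(6·1)=633/2308, b=Δ3−h3·(2M3+M4)/6=1819/2308
seg 4: a=0, c=M4/2=1755/2308, d=(M5−M4)/(6·2)=-585/4616, b=Δ4−h4·(2M4+M5)/6=1715/1154
t_q=1/4 → seg 0, τ=1/4; S=3+-7993/1154·τ+0·τ²+1069/1154·τ³=94749/73856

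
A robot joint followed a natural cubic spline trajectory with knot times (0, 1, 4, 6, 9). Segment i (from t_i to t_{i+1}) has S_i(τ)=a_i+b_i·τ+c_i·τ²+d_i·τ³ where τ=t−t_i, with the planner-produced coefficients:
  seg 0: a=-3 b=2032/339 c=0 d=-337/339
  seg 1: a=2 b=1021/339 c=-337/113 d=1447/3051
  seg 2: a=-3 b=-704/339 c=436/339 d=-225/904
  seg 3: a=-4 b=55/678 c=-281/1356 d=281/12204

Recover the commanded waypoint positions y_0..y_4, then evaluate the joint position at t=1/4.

y_0=-3 y_1=2 y_2=-3 y_3=-4 y_4=-5
S(1/4) = -10971/7232

y_0 = S_0(0) = a_0 = -3
y_1 = S_1(0) = a_1 = 2
y_2 = S_2(0) = a_2 = -3
y_3 = S_3(0) = a_3 = -4
y_4 = S_3(3) = -5
t_q=1/4 is in segment 0 (τ=1/4); S_0(τ)=-10971/7232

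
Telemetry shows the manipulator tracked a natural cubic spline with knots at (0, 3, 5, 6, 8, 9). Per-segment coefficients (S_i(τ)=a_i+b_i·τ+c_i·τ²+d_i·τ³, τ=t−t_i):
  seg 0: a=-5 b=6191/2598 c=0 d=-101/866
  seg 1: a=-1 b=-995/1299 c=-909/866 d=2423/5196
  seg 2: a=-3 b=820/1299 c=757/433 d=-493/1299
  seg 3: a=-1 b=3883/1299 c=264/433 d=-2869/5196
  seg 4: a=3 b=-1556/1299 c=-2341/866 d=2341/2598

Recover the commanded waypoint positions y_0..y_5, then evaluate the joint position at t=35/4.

y_0 = S_0(0) = a_0 = -5
y_1 = S_1(0) = a_1 = -1
y_2 = S_2(0) = a_2 = -3
y_3 = S_3(0) = a_3 = -1
y_4 = S_4(0) = a_4 = 3
y_5 = S_4(1) = 0
t_q=35/4 is in segment 4 (τ=3/4); S_4(τ)=53273/55424

y_0=-5 y_1=-1 y_2=-3 y_3=-1 y_4=3 y_5=0
S(35/4) = 53273/55424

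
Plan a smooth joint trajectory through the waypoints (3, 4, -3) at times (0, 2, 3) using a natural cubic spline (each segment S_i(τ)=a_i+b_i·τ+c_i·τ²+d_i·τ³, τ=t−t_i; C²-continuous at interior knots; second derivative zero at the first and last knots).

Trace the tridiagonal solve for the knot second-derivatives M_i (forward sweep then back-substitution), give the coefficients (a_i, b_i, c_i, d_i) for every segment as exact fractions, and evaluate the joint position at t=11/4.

  seg 0: a=3 b=3 c=0 d=-5/8
  seg 1: a=4 b=-9/2 c=-15/4 d=5/4
S(11/4) = -245/256

Δ: Δ0=1/2, Δ1=-7
row 1: diag=6, rhs=-45; c'=1/6, d'=-15/2
back: M1=-15/2
M: M0=0, M1=-15/2, M2=0
seg 0: a=3, c=M0/2=0, d=(M1−M0)/(6·2)=-5/8, b=Δ0−h0·(2M0+M1)/6=3
seg 1: a=4, c=M1/2=-15/4, d=(M2−M1)/(6·1)=5/4, b=Δ1−h1·(2M1+M2)/6=-9/2
t_q=11/4 → seg 1, τ=3/4; S=4+-9/2·τ+-15/4·τ²+5/4·τ³=-245/256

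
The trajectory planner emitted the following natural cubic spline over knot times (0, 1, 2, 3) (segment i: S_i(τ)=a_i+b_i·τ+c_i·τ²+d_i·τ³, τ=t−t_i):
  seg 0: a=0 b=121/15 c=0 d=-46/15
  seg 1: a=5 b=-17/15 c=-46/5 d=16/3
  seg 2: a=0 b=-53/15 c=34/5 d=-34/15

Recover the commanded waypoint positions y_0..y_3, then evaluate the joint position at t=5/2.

y_0=0 y_1=5 y_2=0 y_3=1
S(5/2) = -7/20

y_0 = S_0(0) = a_0 = 0
y_1 = S_1(0) = a_1 = 5
y_2 = S_2(0) = a_2 = 0
y_3 = S_2(1) = 1
t_q=5/2 is in segment 2 (τ=1/2); S_2(τ)=-7/20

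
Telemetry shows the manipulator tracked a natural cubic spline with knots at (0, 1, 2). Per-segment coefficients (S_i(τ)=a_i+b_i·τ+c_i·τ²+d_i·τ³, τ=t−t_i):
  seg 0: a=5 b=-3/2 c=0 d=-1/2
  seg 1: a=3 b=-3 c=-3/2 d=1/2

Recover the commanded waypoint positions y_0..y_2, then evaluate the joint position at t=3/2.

y_0=5 y_1=3 y_2=-1
S(3/2) = 19/16

y_0 = S_0(0) = a_0 = 5
y_1 = S_1(0) = a_1 = 3
y_2 = S_1(1) = -1
t_q=3/2 is in segment 1 (τ=1/2); S_1(τ)=19/16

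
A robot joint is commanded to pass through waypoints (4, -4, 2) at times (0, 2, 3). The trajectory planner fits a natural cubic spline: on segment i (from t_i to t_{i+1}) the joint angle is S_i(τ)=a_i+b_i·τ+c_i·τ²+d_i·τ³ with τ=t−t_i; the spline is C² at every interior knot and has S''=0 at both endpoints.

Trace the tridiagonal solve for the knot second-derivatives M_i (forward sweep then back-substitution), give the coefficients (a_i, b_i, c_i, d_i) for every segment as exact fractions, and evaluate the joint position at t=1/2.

Δ: Δ0=-4, Δ1=6
row 1: diag=6, rhs=60; c'=1/6, d'=10
back: M1=10
M: M0=0, M1=10, M2=0
seg 0: a=4, c=M0/2=0, d=(M1−M0)/(6·2)=5/6, b=Δ0−h0·(2M0+M1)/6=-22/3
seg 1: a=-4, c=M1/2=5, d=(M2−M1)/(6·1)=-5/3, b=Δ1−h1·(2M1+M2)/6=8/3
t_q=1/2 → seg 0, τ=1/2; S=4+-22/3·τ+0·τ²+5/6·τ³=7/16

  seg 0: a=4 b=-22/3 c=0 d=5/6
  seg 1: a=-4 b=8/3 c=5 d=-5/3
S(1/2) = 7/16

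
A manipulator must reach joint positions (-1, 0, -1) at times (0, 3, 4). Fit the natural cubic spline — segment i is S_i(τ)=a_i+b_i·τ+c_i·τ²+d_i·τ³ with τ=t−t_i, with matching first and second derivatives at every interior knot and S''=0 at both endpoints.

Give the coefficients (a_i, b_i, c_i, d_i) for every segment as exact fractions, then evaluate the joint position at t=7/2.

Δ: Δ0=1/3, Δ1=-1
row 1: diag=8, rhs=-8; c'=1/8, d'=-1
back: M1=-1
M: M0=0, M1=-1, M2=0
seg 0: a=-1, c=M0/2=0, d=(M1−M0)/(6·3)=-1/18, b=Δ0−h0·(2M0+M1)/6=5/6
seg 1: a=0, c=M1/2=-1/2, d=(M2−M1)/(6·1)=1/6, b=Δ1−h1·(2M1+M2)/6=-2/3
t_q=7/2 → seg 1, τ=1/2; S=0+-2/3·τ+-1/2·τ²+1/6·τ³=-7/16

  seg 0: a=-1 b=5/6 c=0 d=-1/18
  seg 1: a=0 b=-2/3 c=-1/2 d=1/6
S(7/2) = -7/16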